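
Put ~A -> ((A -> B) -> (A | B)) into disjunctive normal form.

A | B

~A -> ((A -> B) -> (A | B))
⇔ ~~A | ((A -> B) -> (A | B))   [eliminate ->]
⇔ ~~A | ~(A -> B) | A | B   [eliminate ->]
⇔ ~~A | ~(~A | B) | A | B   [eliminate ->]
⇔ A | ~(~A | B) | A | B   [double negation]
⇔ A | (~~A & ~B) | A | B   [De Morgan]
⇔ A | (A & ~B) | A | B   [double negation]
⇔ A | B   [simplify]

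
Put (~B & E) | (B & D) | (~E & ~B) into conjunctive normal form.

(~B & E) | (B & D) | (~E & ~B)
≡ (~B | B | ~E) & (~B | B | ~B) & (~B | D | ~E) & (~B | D | ~B) & (E | B | ~E) & (E | B | ~B) & (E | D | ~E) & (E | D | ~B)   — distribute | over &
≡ ~B | D   — simplify

~B | D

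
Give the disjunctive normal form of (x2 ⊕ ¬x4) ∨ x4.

(x2 ⊕ ¬x4) ∨ x4
= (x2 ∧ ¬¬x4) ∨ (¬x2 ∧ ¬x4) ∨ x4   [expand ⊕]
= (x2 ∧ x4) ∨ (¬x2 ∧ ¬x4) ∨ x4   [double negation]
= (¬x2 ∧ ¬x4) ∨ x4   [simplify]

(¬x2 ∧ ¬x4) ∨ x4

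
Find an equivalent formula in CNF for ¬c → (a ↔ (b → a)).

c ∨ b ∨ a

¬c → (a ↔ (b → a))
= ¬¬c ∨ (a ↔ (b → a))   (eliminate →)
= ¬¬c ∨ ((a → (b → a)) ∧ ((b → a) → a))   (eliminate ↔)
= ¬¬c ∨ ((¬a ∨ (b → a)) ∧ ((b → a) → a))   (eliminate →)
= ¬¬c ∨ ((¬a ∨ ¬b ∨ a) ∧ ((b → a) → a))   (eliminate →)
= ¬¬c ∨ ((¬a ∨ ¬b ∨ a) ∧ (¬(b → a) ∨ a))   (eliminate →)
= ¬¬c ∨ ((¬a ∨ ¬b ∨ a) ∧ (¬(¬b ∨ a) ∨ a))   (eliminate →)
= c ∨ ((¬a ∨ ¬b ∨ a) ∧ (¬(¬b ∨ a) ∨ a))   (double negation)
= c ∨ ((¬a ∨ ¬b ∨ a) ∧ ((¬¬b ∧ ¬a) ∨ a))   (De Morgan)
= c ∨ ((¬a ∨ ¬b ∨ a) ∧ ((b ∧ ¬a) ∨ a))   (double negation)
= (c ∨ ¬a ∨ ¬b ∨ a) ∧ (c ∨ b ∨ a) ∧ (c ∨ ¬a ∨ a)   (distribute ∨ over ∧)
= c ∨ b ∨ a   (simplify)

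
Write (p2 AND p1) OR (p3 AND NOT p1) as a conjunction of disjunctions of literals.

(p2 OR p3) AND (p2 OR NOT p1) AND (p1 OR p3)

(p2 AND p1) OR (p3 AND NOT p1)
≡ (p2 OR p3) AND (p2 OR NOT p1) AND (p1 OR p3) AND (p1 OR NOT p1)   [distribute OR over AND]
≡ (p2 OR p3) AND (p2 OR NOT p1) AND (p1 OR p3)   [simplify]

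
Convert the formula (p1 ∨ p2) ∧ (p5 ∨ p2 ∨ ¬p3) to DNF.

(p1 ∧ p5) ∨ (p1 ∧ ¬p3) ∨ p2

(p1 ∨ p2) ∧ (p5 ∨ p2 ∨ ¬p3)
≡ (p1 ∧ p5) ∨ (p1 ∧ p2) ∨ (p1 ∧ ¬p3) ∨ (p2 ∧ p5) ∨ (p2 ∧ p2) ∨ (p2 ∧ ¬p3)   — distribute ∧ over ∨
≡ (p1 ∧ p5) ∨ (p1 ∧ ¬p3) ∨ p2   — simplify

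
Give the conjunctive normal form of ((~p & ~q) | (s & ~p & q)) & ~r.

~p & (~q | s) & ~r

((~p & ~q) | (s & ~p & q)) & ~r
≡ (~p | s) & (~p | ~p) & (~p | q) & (~q | s) & (~q | ~p) & (~q | q) & ~r   — distribute | over &
≡ ~p & (~q | s) & ~r   — simplify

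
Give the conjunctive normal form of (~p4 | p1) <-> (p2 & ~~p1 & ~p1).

(~p4 | p1) <-> (p2 & ~~p1 & ~p1)
≡ ((~p4 | p1) -> (p2 & ~~p1 & ~p1)) & ((p2 & ~~p1 & ~p1) -> (~p4 | p1))   [eliminate <->]
≡ (~(~p4 | p1) | (p2 & ~~p1 & ~p1)) & ((p2 & ~~p1 & ~p1) -> (~p4 | p1))   [eliminate ->]
≡ (~(~p4 | p1) | (p2 & ~~p1 & ~p1)) & (~(p2 & ~~p1 & ~p1) | ~p4 | p1)   [eliminate ->]
≡ ((~~p4 & ~p1) | (p2 & ~~p1 & ~p1)) & (~(p2 & ~~p1 & ~p1) | ~p4 | p1)   [De Morgan]
≡ ((p4 & ~p1) | (p2 & ~~p1 & ~p1)) & (~(p2 & ~~p1 & ~p1) | ~p4 | p1)   [double negation]
≡ ((p4 & ~p1) | (p2 & p1 & ~p1)) & (~(p2 & ~~p1 & ~p1) | ~p4 | p1)   [double negation]
≡ ((p4 & ~p1) | (p2 & p1 & ~p1)) & (~p2 | ~~~p1 | ~~p1 | ~p4 | p1)   [De Morgan]
≡ ((p4 & ~p1) | (p2 & p1 & ~p1)) & (~p2 | ~p1 | ~~p1 | ~p4 | p1)   [double negation]
≡ ((p4 & ~p1) | (p2 & p1 & ~p1)) & (~p2 | ~p1 | p1 | ~p4 | p1)   [double negation]
≡ (p4 | p2) & (p4 | p1) & (p4 | ~p1) & (~p1 | p2) & (~p1 | p1) & (~p1 | ~p1) & (~p2 | ~p1 | p1 | ~p4 | p1)   [distribute | over &]
≡ (p4 | p2) & (p4 | p1) & ~p1   [simplify]

(p4 | p2) & (p4 | p1) & ~p1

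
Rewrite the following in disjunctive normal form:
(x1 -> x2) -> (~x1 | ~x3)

(x1 -> x2) -> (~x1 | ~x3)
⇔ ~(x1 -> x2) | ~x1 | ~x3   [eliminate ->]
⇔ ~(~x1 | x2) | ~x1 | ~x3   [eliminate ->]
⇔ (~~x1 & ~x2) | ~x1 | ~x3   [De Morgan]
⇔ (x1 & ~x2) | ~x1 | ~x3   [double negation]

(x1 & ~x2) | ~x1 | ~x3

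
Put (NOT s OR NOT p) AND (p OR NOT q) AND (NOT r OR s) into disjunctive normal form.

(NOT s AND p AND NOT r) OR (NOT s AND NOT q AND NOT r) OR (NOT p AND NOT q AND NOT r) OR (NOT p AND NOT q AND s)

(NOT s OR NOT p) AND (p OR NOT q) AND (NOT r OR s)
⇔ (NOT s AND p AND NOT r) OR (NOT s AND p AND s) OR (NOT s AND NOT q AND NOT r) OR (NOT s AND NOT q AND s) OR (NOT p AND p AND NOT r) OR (NOT p AND p AND s) OR (NOT p AND NOT q AND NOT r) OR (NOT p AND NOT q AND s)   [distribute AND over OR]
⇔ (NOT s AND p AND NOT r) OR (NOT s AND NOT q AND NOT r) OR (NOT p AND NOT q AND NOT r) OR (NOT p AND NOT q AND s)   [simplify]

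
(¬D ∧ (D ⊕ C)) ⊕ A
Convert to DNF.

(¬D ∧ (D ⊕ C)) ⊕ A
⇔ (¬D ∧ (D ⊕ C) ∧ ¬A) ∨ (¬(¬D ∧ (D ⊕ C)) ∧ A)   [expand ⊕]
⇔ (¬D ∧ ((D ∧ ¬C) ∨ (¬D ∧ C)) ∧ ¬A) ∨ (¬(¬D ∧ (D ⊕ C)) ∧ A)   [expand ⊕]
⇔ (¬D ∧ ((D ∧ ¬C) ∨ (¬D ∧ C)) ∧ ¬A) ∨ (¬(¬D ∧ ((D ∧ ¬C) ∨ (¬D ∧ C))) ∧ A)   [expand ⊕]
⇔ (¬D ∧ ((D ∧ ¬C) ∨ (¬D ∧ C)) ∧ ¬A) ∨ ((¬¬D ∨ ¬((D ∧ ¬C) ∨ (¬D ∧ C))) ∧ A)   [De Morgan]
⇔ (¬D ∧ ((D ∧ ¬C) ∨ (¬D ∧ C)) ∧ ¬A) ∨ ((D ∨ ¬((D ∧ ¬C) ∨ (¬D ∧ C))) ∧ A)   [double negation]
⇔ (¬D ∧ ((D ∧ ¬C) ∨ (¬D ∧ C)) ∧ ¬A) ∨ ((D ∨ (¬(D ∧ ¬C) ∧ ¬(¬D ∧ C))) ∧ A)   [De Morgan]
⇔ (¬D ∧ ((D ∧ ¬C) ∨ (¬D ∧ C)) ∧ ¬A) ∨ ((D ∨ ((¬D ∨ ¬¬C) ∧ ¬(¬D ∧ C))) ∧ A)   [De Morgan]
⇔ (¬D ∧ ((D ∧ ¬C) ∨ (¬D ∧ C)) ∧ ¬A) ∨ ((D ∨ ((¬D ∨ C) ∧ ¬(¬D ∧ C))) ∧ A)   [double negation]
⇔ (¬D ∧ ((D ∧ ¬C) ∨ (¬D ∧ C)) ∧ ¬A) ∨ ((D ∨ ((¬D ∨ C) ∧ (¬¬D ∨ ¬C))) ∧ A)   [De Morgan]
⇔ (¬D ∧ ((D ∧ ¬C) ∨ (¬D ∧ C)) ∧ ¬A) ∨ ((D ∨ ((¬D ∨ C) ∧ (D ∨ ¬C))) ∧ A)   [double negation]
⇔ (¬D ∧ D ∧ ¬C ∧ ¬A) ∨ (¬D ∧ ¬D ∧ C ∧ ¬A) ∨ (D ∧ A) ∨ (¬D ∧ D ∧ A) ∨ (¬D ∧ ¬C ∧ A) ∨ (C ∧ D ∧ A) ∨ (C ∧ ¬C ∧ A)   [distribute ∧ over ∨]
⇔ (¬D ∧ C ∧ ¬A) ∨ (D ∧ A) ∨ (¬D ∧ ¬C ∧ A)   [simplify]

(¬D ∧ C ∧ ¬A) ∨ (D ∧ A) ∨ (¬D ∧ ¬C ∧ A)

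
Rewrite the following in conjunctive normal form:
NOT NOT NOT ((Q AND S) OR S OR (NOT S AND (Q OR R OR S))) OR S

NOT NOT NOT ((Q AND S) OR S OR (NOT S AND (Q OR R OR S))) OR S
≡ NOT ((Q AND S) OR S OR (NOT S AND (Q OR R OR S))) OR S   [double negation]
≡ (NOT (Q AND S) AND NOT S AND NOT (NOT S AND (Q OR R OR S))) OR S   [De Morgan]
≡ ((NOT Q OR NOT S) AND NOT S AND NOT (NOT S AND (Q OR R OR S))) OR S   [De Morgan]
≡ ((NOT Q OR NOT S) AND NOT S AND (NOT NOT S OR NOT (Q OR R OR S))) OR S   [De Morgan]
≡ ((NOT Q OR NOT S) AND NOT S AND (S OR NOT (Q OR R OR S))) OR S   [double negation]
≡ ((NOT Q OR NOT S) AND NOT S AND (S OR (NOT Q AND NOT R AND NOT S))) OR S   [De Morgan]
≡ (NOT Q OR NOT S OR S) AND (NOT S OR S) AND (S OR NOT Q OR S) AND (S OR NOT R OR S) AND (S OR NOT S OR S)   [distribute OR over AND]
≡ (S OR NOT Q) AND (S OR NOT R)   [simplify]

(S OR NOT Q) AND (S OR NOT R)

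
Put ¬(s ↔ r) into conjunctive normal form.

¬(s ↔ r)
= ¬((s → r) ∧ (r → s))   [eliminate ↔]
= ¬((¬s ∨ r) ∧ (r → s))   [eliminate →]
= ¬((¬s ∨ r) ∧ (¬r ∨ s))   [eliminate →]
= ¬(¬s ∨ r) ∨ ¬(¬r ∨ s)   [De Morgan]
= (¬¬s ∧ ¬r) ∨ ¬(¬r ∨ s)   [De Morgan]
= (s ∧ ¬r) ∨ ¬(¬r ∨ s)   [double negation]
= (s ∧ ¬r) ∨ (¬¬r ∧ ¬s)   [De Morgan]
= (s ∧ ¬r) ∨ (r ∧ ¬s)   [double negation]
= (s ∨ r) ∧ (s ∨ ¬s) ∧ (¬r ∨ r) ∧ (¬r ∨ ¬s)   [distribute ∨ over ∧]
= (s ∨ r) ∧ (¬r ∨ ¬s)   [simplify]

(s ∨ r) ∧ (¬r ∨ ¬s)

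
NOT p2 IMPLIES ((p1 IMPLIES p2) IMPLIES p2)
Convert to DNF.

NOT p2 IMPLIES ((p1 IMPLIES p2) IMPLIES p2)
≡ NOT NOT p2 OR ((p1 IMPLIES p2) IMPLIES p2)   — eliminate IMPLIES
≡ NOT NOT p2 OR NOT (p1 IMPLIES p2) OR p2   — eliminate IMPLIES
≡ NOT NOT p2 OR NOT (NOT p1 OR p2) OR p2   — eliminate IMPLIES
≡ p2 OR NOT (NOT p1 OR p2) OR p2   — double negation
≡ p2 OR (NOT NOT p1 AND NOT p2) OR p2   — De Morgan
≡ p2 OR (p1 AND NOT p2) OR p2   — double negation
≡ p2 OR (p1 AND NOT p2)   — simplify

p2 OR (p1 AND NOT p2)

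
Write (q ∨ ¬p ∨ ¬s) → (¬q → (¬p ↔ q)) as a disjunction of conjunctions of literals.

(q ∨ ¬p ∨ ¬s) → (¬q → (¬p ↔ q))
= ¬(q ∨ ¬p ∨ ¬s) ∨ (¬q → (¬p ↔ q))   [eliminate →]
= ¬(q ∨ ¬p ∨ ¬s) ∨ ¬¬q ∨ (¬p ↔ q)   [eliminate →]
= ¬(q ∨ ¬p ∨ ¬s) ∨ ¬¬q ∨ ((¬p → q) ∧ (q → ¬p))   [eliminate ↔]
= ¬(q ∨ ¬p ∨ ¬s) ∨ ¬¬q ∨ ((¬¬p ∨ q) ∧ (q → ¬p))   [eliminate →]
= ¬(q ∨ ¬p ∨ ¬s) ∨ ¬¬q ∨ ((¬¬p ∨ q) ∧ (¬q ∨ ¬p))   [eliminate →]
= (¬q ∧ ¬¬p ∧ ¬¬s) ∨ ¬¬q ∨ ((¬¬p ∨ q) ∧ (¬q ∨ ¬p))   [De Morgan]
= (¬q ∧ p ∧ ¬¬s) ∨ ¬¬q ∨ ((¬¬p ∨ q) ∧ (¬q ∨ ¬p))   [double negation]
= (¬q ∧ p ∧ s) ∨ ¬¬q ∨ ((¬¬p ∨ q) ∧ (¬q ∨ ¬p))   [double negation]
= (¬q ∧ p ∧ s) ∨ q ∨ ((¬¬p ∨ q) ∧ (¬q ∨ ¬p))   [double negation]
= (¬q ∧ p ∧ s) ∨ q ∨ ((p ∨ q) ∧ (¬q ∨ ¬p))   [double negation]
= (¬q ∧ p ∧ s) ∨ q ∨ (p ∧ ¬q) ∨ (p ∧ ¬p) ∨ (q ∧ ¬q) ∨ (q ∧ ¬p)   [distribute ∧ over ∨]
= q ∨ (p ∧ ¬q)   [simplify]

q ∨ (p ∧ ¬q)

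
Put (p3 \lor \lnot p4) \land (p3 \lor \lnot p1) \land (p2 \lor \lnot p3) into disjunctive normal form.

(p3 \lor \lnot p4) \land (p3 \lor \lnot p1) \land (p2 \lor \lnot p3)
⇔ (p3 \land p3 \land p2) \lor (p3 \land p3 \land \lnot p3) \lor (p3 \land \lnot p1 \land p2) \lor (p3 \land \lnot p1 \land \lnot p3) \lor (\lnot p4 \land p3 \land p2) \lor (\lnot p4 \land p3 \land \lnot p3) \lor (\lnot p4 \land \lnot p1 \land p2) \lor (\lnot p4 \land \lnot p1 \land \lnot p3)   [distribute \land over \lor]
⇔ (p3 \land p2) \lor (\lnot p4 \land \lnot p1 \land p2) \lor (\lnot p4 \land \lnot p1 \land \lnot p3)   [simplify]

(p3 \land p2) \lor (\lnot p4 \land \lnot p1 \land p2) \lor (\lnot p4 \land \lnot p1 \land \lnot p3)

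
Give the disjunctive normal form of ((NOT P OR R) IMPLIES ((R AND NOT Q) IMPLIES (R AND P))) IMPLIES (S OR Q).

(NOT P AND R AND NOT Q) OR S OR Q

((NOT P OR R) IMPLIES ((R AND NOT Q) IMPLIES (R AND P))) IMPLIES (S OR Q)
≡ NOT ((NOT P OR R) IMPLIES ((R AND NOT Q) IMPLIES (R AND P))) OR S OR Q   — eliminate IMPLIES
≡ NOT (NOT (NOT P OR R) OR ((R AND NOT Q) IMPLIES (R AND P))) OR S OR Q   — eliminate IMPLIES
≡ NOT (NOT (NOT P OR R) OR NOT (R AND NOT Q) OR (R AND P)) OR S OR Q   — eliminate IMPLIES
≡ (NOT NOT (NOT P OR R) AND NOT NOT (R AND NOT Q) AND NOT (R AND P)) OR S OR Q   — De Morgan
≡ ((NOT P OR R) AND NOT NOT (R AND NOT Q) AND NOT (R AND P)) OR S OR Q   — double negation
≡ ((NOT P OR R) AND R AND NOT Q AND NOT (R AND P)) OR S OR Q   — double negation
≡ ((NOT P OR R) AND R AND NOT Q AND (NOT R OR NOT P)) OR S OR Q   — De Morgan
≡ (NOT P AND R AND NOT Q AND NOT R) OR (NOT P AND R AND NOT Q AND NOT P) OR (R AND R AND NOT Q AND NOT R) OR (R AND R AND NOT Q AND NOT P) OR S OR Q   — distribute AND over OR
≡ (NOT P AND R AND NOT Q) OR S OR Q   — simplify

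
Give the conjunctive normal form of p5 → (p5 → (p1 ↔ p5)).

¬p5 ∨ p1

p5 → (p5 → (p1 ↔ p5))
≡ ¬p5 ∨ (p5 → (p1 ↔ p5))   [eliminate →]
≡ ¬p5 ∨ ¬p5 ∨ (p1 ↔ p5)   [eliminate →]
≡ ¬p5 ∨ ¬p5 ∨ ((p1 → p5) ∧ (p5 → p1))   [eliminate ↔]
≡ ¬p5 ∨ ¬p5 ∨ ((¬p1 ∨ p5) ∧ (p5 → p1))   [eliminate →]
≡ ¬p5 ∨ ¬p5 ∨ ((¬p1 ∨ p5) ∧ (¬p5 ∨ p1))   [eliminate →]
≡ (¬p5 ∨ ¬p5 ∨ ¬p1 ∨ p5) ∧ (¬p5 ∨ ¬p5 ∨ ¬p5 ∨ p1)   [distribute ∨ over ∧]
≡ ¬p5 ∨ p1   [simplify]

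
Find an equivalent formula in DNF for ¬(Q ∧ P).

¬Q ∨ ¬P

¬(Q ∧ P)
= ¬Q ∨ ¬P   (De Morgan)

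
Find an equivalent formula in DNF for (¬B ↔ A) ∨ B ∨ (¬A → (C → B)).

(¬B ↔ A) ∨ B ∨ (¬A → (C → B))
≡ ((¬B → A) ∧ (A → ¬B)) ∨ B ∨ (¬A → (C → B))   (eliminate ↔)
≡ ((¬¬B ∨ A) ∧ (A → ¬B)) ∨ B ∨ (¬A → (C → B))   (eliminate →)
≡ ((¬¬B ∨ A) ∧ (¬A ∨ ¬B)) ∨ B ∨ (¬A → (C → B))   (eliminate →)
≡ ((¬¬B ∨ A) ∧ (¬A ∨ ¬B)) ∨ B ∨ ¬¬A ∨ (C → B)   (eliminate →)
≡ ((¬¬B ∨ A) ∧ (¬A ∨ ¬B)) ∨ B ∨ ¬¬A ∨ ¬C ∨ B   (eliminate →)
≡ ((B ∨ A) ∧ (¬A ∨ ¬B)) ∨ B ∨ ¬¬A ∨ ¬C ∨ B   (double negation)
≡ ((B ∨ A) ∧ (¬A ∨ ¬B)) ∨ B ∨ A ∨ ¬C ∨ B   (double negation)
≡ (B ∧ ¬A) ∨ (B ∧ ¬B) ∨ (A ∧ ¬A) ∨ (A ∧ ¬B) ∨ B ∨ A ∨ ¬C ∨ B   (distribute ∧ over ∨)
≡ B ∨ A ∨ ¬C   (simplify)

B ∨ A ∨ ¬C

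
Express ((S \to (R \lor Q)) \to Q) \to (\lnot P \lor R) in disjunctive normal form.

((S \to (R \lor Q)) \to Q) \to (\lnot P \lor R)
≡ \lnot ((S \to (R \lor Q)) \to Q) \lor \lnot P \lor R   (eliminate \to)
≡ \lnot (\lnot (S \to (R \lor Q)) \lor Q) \lor \lnot P \lor R   (eliminate \to)
≡ \lnot (\lnot (\lnot S \lor R \lor Q) \lor Q) \lor \lnot P \lor R   (eliminate \to)
≡ (\lnot \lnot (\lnot S \lor R \lor Q) \land \lnot Q) \lor \lnot P \lor R   (De Morgan)
≡ ((\lnot S \lor R \lor Q) \land \lnot Q) \lor \lnot P \lor R   (double negation)
≡ (\lnot S \land \lnot Q) \lor (R \land \lnot Q) \lor (Q \land \lnot Q) \lor \lnot P \lor R   (distribute \land over \lor)
≡ (\lnot S \land \lnot Q) \lor \lnot P \lor R   (simplify)

(\lnot S \land \lnot Q) \lor \lnot P \lor R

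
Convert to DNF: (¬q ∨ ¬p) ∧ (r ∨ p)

(¬q ∧ r) ∨ (¬q ∧ p) ∨ (¬p ∧ r)

(¬q ∨ ¬p) ∧ (r ∨ p)
= (¬q ∧ r) ∨ (¬q ∧ p) ∨ (¬p ∧ r) ∨ (¬p ∧ p)
= (¬q ∧ r) ∨ (¬q ∧ p) ∨ (¬p ∧ r)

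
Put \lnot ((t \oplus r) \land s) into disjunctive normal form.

(\lnot t \land \lnot r) \lor (r \land t) \lor \lnot s

\lnot ((t \oplus r) \land s)
⇔ \lnot (((t \land \lnot r) \lor (\lnot t \land r)) \land s)
⇔ \lnot ((t \land \lnot r) \lor (\lnot t \land r)) \lor \lnot s
⇔ (\lnot (t \land \lnot r) \land \lnot (\lnot t \land r)) \lor \lnot s
⇔ ((\lnot t \lor \lnot \lnot r) \land \lnot (\lnot t \land r)) \lor \lnot s
⇔ ((\lnot t \lor r) \land \lnot (\lnot t \land r)) \lor \lnot s
⇔ ((\lnot t \lor r) \land (\lnot \lnot t \lor \lnot r)) \lor \lnot s
⇔ ((\lnot t \lor r) \land (t \lor \lnot r)) \lor \lnot s
⇔ (\lnot t \land t) \lor (\lnot t \land \lnot r) \lor (r \land t) \lor (r \land \lnot r) \lor \lnot s
⇔ (\lnot t \land \lnot r) \lor (r \land t) \lor \lnot s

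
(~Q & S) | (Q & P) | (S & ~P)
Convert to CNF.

(S | Q) & (S | P)

(~Q & S) | (Q & P) | (S & ~P)
⇔ (~Q | Q | S) & (~Q | Q | ~P) & (~Q | P | S) & (~Q | P | ~P) & (S | Q | S) & (S | Q | ~P) & (S | P | S) & (S | P | ~P)
⇔ (S | Q) & (S | P)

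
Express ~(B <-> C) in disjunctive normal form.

~(B <-> C)
⇔ ~((B -> C) & (C -> B))   (eliminate <->)
⇔ ~((~B | C) & (C -> B))   (eliminate ->)
⇔ ~((~B | C) & (~C | B))   (eliminate ->)
⇔ ~(~B | C) | ~(~C | B)   (De Morgan)
⇔ (~~B & ~C) | ~(~C | B)   (De Morgan)
⇔ (B & ~C) | ~(~C | B)   (double negation)
⇔ (B & ~C) | (~~C & ~B)   (De Morgan)
⇔ (B & ~C) | (C & ~B)   (double negation)

(B & ~C) | (C & ~B)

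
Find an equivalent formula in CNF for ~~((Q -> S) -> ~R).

~~((Q -> S) -> ~R)
= ~~(~(Q -> S) | ~R)   — eliminate ->
= ~~(~(~Q | S) | ~R)   — eliminate ->
= ~(~Q | S) | ~R   — double negation
= (~~Q & ~S) | ~R   — De Morgan
= (Q & ~S) | ~R   — double negation
= (Q | ~R) & (~S | ~R)   — distribute | over &

(Q | ~R) & (~S | ~R)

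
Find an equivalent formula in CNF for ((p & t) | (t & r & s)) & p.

((p & t) | (t & r & s)) & p
≡ (p | t) & (p | r) & (p | s) & (t | t) & (t | r) & (t | s) & p   — distribute | over &
≡ t & p   — simplify

t & p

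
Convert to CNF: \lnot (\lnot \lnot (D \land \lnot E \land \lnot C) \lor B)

\lnot (\lnot \lnot (D \land \lnot E \land \lnot C) \lor B)
⇔ \lnot \lnot \lnot (D \land \lnot E \land \lnot C) \land \lnot B   [De Morgan]
⇔ \lnot (D \land \lnot E \land \lnot C) \land \lnot B   [double negation]
⇔ (\lnot D \lor \lnot \lnot E \lor \lnot \lnot C) \land \lnot B   [De Morgan]
⇔ (\lnot D \lor E \lor \lnot \lnot C) \land \lnot B   [double negation]
⇔ (\lnot D \lor E \lor C) \land \lnot B   [double negation]

(\lnot D \lor E \lor C) \land \lnot B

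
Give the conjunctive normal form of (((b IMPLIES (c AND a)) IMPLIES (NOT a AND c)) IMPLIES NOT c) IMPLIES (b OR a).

b OR c OR a

(((b IMPLIES (c AND a)) IMPLIES (NOT a AND c)) IMPLIES NOT c) IMPLIES (b OR a)
≡ NOT (((b IMPLIES (c AND a)) IMPLIES (NOT a AND c)) IMPLIES NOT c) OR b OR a   — eliminate IMPLIES
≡ NOT (NOT ((b IMPLIES (c AND a)) IMPLIES (NOT a AND c)) OR NOT c) OR b OR a   — eliminate IMPLIES
≡ NOT (NOT (NOT (b IMPLIES (c AND a)) OR (NOT a AND c)) OR NOT c) OR b OR a   — eliminate IMPLIES
≡ NOT (NOT (NOT (NOT b OR (c AND a)) OR (NOT a AND c)) OR NOT c) OR b OR a   — eliminate IMPLIES
≡ (NOT NOT (NOT (NOT b OR (c AND a)) OR (NOT a AND c)) AND NOT NOT c) OR b OR a   — De Morgan
≡ ((NOT (NOT b OR (c AND a)) OR (NOT a AND c)) AND NOT NOT c) OR b OR a   — double negation
≡ (((NOT NOT b AND NOT (c AND a)) OR (NOT a AND c)) AND NOT NOT c) OR b OR a   — De Morgan
≡ (((b AND NOT (c AND a)) OR (NOT a AND c)) AND NOT NOT c) OR b OR a   — double negation
≡ (((b AND (NOT c OR NOT a)) OR (NOT a AND c)) AND NOT NOT c) OR b OR a   — De Morgan
≡ (((b AND (NOT c OR NOT a)) OR (NOT a AND c)) AND c) OR b OR a   — double negation
≡ (b OR NOT a OR b OR a) AND (b OR c OR b OR a) AND (NOT c OR NOT a OR NOT a OR b OR a) AND (NOT c OR NOT a OR c OR b OR a) AND (c OR b OR a)   — distribute OR over AND
≡ b OR c OR a   — simplify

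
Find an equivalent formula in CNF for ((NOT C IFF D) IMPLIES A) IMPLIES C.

(C OR D) AND (NOT A OR C)

((NOT C IFF D) IMPLIES A) IMPLIES C
= NOT ((NOT C IFF D) IMPLIES A) OR C
= NOT (NOT (NOT C IFF D) OR A) OR C
= NOT (NOT ((NOT C IMPLIES D) AND (D IMPLIES NOT C)) OR A) OR C
= NOT (NOT ((NOT NOT C OR D) AND (D IMPLIES NOT C)) OR A) OR C
= NOT (NOT ((NOT NOT C OR D) AND (NOT D OR NOT C)) OR A) OR C
= (NOT NOT ((NOT NOT C OR D) AND (NOT D OR NOT C)) AND NOT A) OR C
= ((NOT NOT C OR D) AND (NOT D OR NOT C) AND NOT A) OR C
= ((C OR D) AND (NOT D OR NOT C) AND NOT A) OR C
= (C OR D OR C) AND (NOT D OR NOT C OR C) AND (NOT A OR C)
= (C OR D) AND (NOT A OR C)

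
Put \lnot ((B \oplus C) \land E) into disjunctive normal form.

\lnot ((B \oplus C) \land E)
= \lnot (((B \land \lnot C) \lor (\lnot B \land C)) \land E)   [expand \oplus]
= \lnot ((B \land \lnot C) \lor (\lnot B \land C)) \lor \lnot E   [De Morgan]
= (\lnot (B \land \lnot C) \land \lnot (\lnot B \land C)) \lor \lnot E   [De Morgan]
= ((\lnot B \lor \lnot \lnot C) \land \lnot (\lnot B \land C)) \lor \lnot E   [De Morgan]
= ((\lnot B \lor C) \land \lnot (\lnot B \land C)) \lor \lnot E   [double negation]
= ((\lnot B \lor C) \land (\lnot \lnot B \lor \lnot C)) \lor \lnot E   [De Morgan]
= ((\lnot B \lor C) \land (B \lor \lnot C)) \lor \lnot E   [double negation]
= (\lnot B \land B) \lor (\lnot B \land \lnot C) \lor (C \land B) \lor (C \land \lnot C) \lor \lnot E   [distribute \land over \lor]
= (\lnot B \land \lnot C) \lor (C \land B) \lor \lnot E   [simplify]

(\lnot B \land \lnot C) \lor (C \land B) \lor \lnot E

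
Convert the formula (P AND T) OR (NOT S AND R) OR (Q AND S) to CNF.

(P OR NOT S OR Q) AND (P OR R OR Q) AND (P OR R OR S) AND (T OR NOT S OR Q) AND (T OR R OR Q) AND (T OR R OR S)

(P AND T) OR (NOT S AND R) OR (Q AND S)
≡ (P OR NOT S OR Q) AND (P OR NOT S OR S) AND (P OR R OR Q) AND (P OR R OR S) AND (T OR NOT S OR Q) AND (T OR NOT S OR S) AND (T OR R OR Q) AND (T OR R OR S)   [distribute OR over AND]
≡ (P OR NOT S OR Q) AND (P OR R OR Q) AND (P OR R OR S) AND (T OR NOT S OR Q) AND (T OR R OR Q) AND (T OR R OR S)   [simplify]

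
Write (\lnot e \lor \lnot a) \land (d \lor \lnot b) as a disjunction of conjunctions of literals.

(\lnot e \land d) \lor (\lnot e \land \lnot b) \lor (\lnot a \land d) \lor (\lnot a \land \lnot b)

(\lnot e \lor \lnot a) \land (d \lor \lnot b)
≡ (\lnot e \land d) \lor (\lnot e \land \lnot b) \lor (\lnot a \land d) \lor (\lnot a \land \lnot b)   [distribute \land over \lor]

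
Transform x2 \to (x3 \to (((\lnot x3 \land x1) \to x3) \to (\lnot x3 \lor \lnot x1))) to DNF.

x2 \to (x3 \to (((\lnot x3 \land x1) \to x3) \to (\lnot x3 \lor \lnot x1)))
≡ \lnot x2 \lor (x3 \to (((\lnot x3 \land x1) \to x3) \to (\lnot x3 \lor \lnot x1)))   [eliminate \to]
≡ \lnot x2 \lor \lnot x3 \lor (((\lnot x3 \land x1) \to x3) \to (\lnot x3 \lor \lnot x1))   [eliminate \to]
≡ \lnot x2 \lor \lnot x3 \lor \lnot ((\lnot x3 \land x1) \to x3) \lor \lnot x3 \lor \lnot x1   [eliminate \to]
≡ \lnot x2 \lor \lnot x3 \lor \lnot (\lnot (\lnot x3 \land x1) \lor x3) \lor \lnot x3 \lor \lnot x1   [eliminate \to]
≡ \lnot x2 \lor \lnot x3 \lor (\lnot \lnot (\lnot x3 \land x1) \land \lnot x3) \lor \lnot x3 \lor \lnot x1   [De Morgan]
≡ \lnot x2 \lor \lnot x3 \lor (\lnot x3 \land x1 \land \lnot x3) \lor \lnot x3 \lor \lnot x1   [double negation]
≡ \lnot x2 \lor \lnot x3 \lor \lnot x1   [simplify]

\lnot x2 \lor \lnot x3 \lor \lnot x1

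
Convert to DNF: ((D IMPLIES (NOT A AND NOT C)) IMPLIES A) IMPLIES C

((D IMPLIES (NOT A AND NOT C)) IMPLIES A) IMPLIES C
≡ NOT ((D IMPLIES (NOT A AND NOT C)) IMPLIES A) OR C   (eliminate IMPLIES)
≡ NOT (NOT (D IMPLIES (NOT A AND NOT C)) OR A) OR C   (eliminate IMPLIES)
≡ NOT (NOT (NOT D OR (NOT A AND NOT C)) OR A) OR C   (eliminate IMPLIES)
≡ (NOT NOT (NOT D OR (NOT A AND NOT C)) AND NOT A) OR C   (De Morgan)
≡ ((NOT D OR (NOT A AND NOT C)) AND NOT A) OR C   (double negation)
≡ (NOT D AND NOT A) OR (NOT A AND NOT C AND NOT A) OR C   (distribute AND over OR)
≡ (NOT D AND NOT A) OR (NOT A AND NOT C) OR C   (simplify)

(NOT D AND NOT A) OR (NOT A AND NOT C) OR C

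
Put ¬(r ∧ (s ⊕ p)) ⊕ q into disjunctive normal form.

(¬r ∧ ¬q) ∨ (¬s ∧ ¬p ∧ ¬q) ∨ (p ∧ s ∧ ¬q) ∨ (r ∧ s ∧ ¬p ∧ q) ∨ (r ∧ ¬s ∧ p ∧ q)

¬(r ∧ (s ⊕ p)) ⊕ q
≡ (¬(r ∧ (s ⊕ p)) ∧ ¬q) ∨ (¬¬(r ∧ (s ⊕ p)) ∧ q)   (expand ⊕)
≡ (¬(r ∧ ((s ∧ ¬p) ∨ (¬s ∧ p))) ∧ ¬q) ∨ (¬¬(r ∧ (s ⊕ p)) ∧ q)   (expand ⊕)
≡ (¬(r ∧ ((s ∧ ¬p) ∨ (¬s ∧ p))) ∧ ¬q) ∨ (¬¬(r ∧ ((s ∧ ¬p) ∨ (¬s ∧ p))) ∧ q)   (expand ⊕)
≡ ((¬r ∨ ¬((s ∧ ¬p) ∨ (¬s ∧ p))) ∧ ¬q) ∨ (¬¬(r ∧ ((s ∧ ¬p) ∨ (¬s ∧ p))) ∧ q)   (De Morgan)
≡ ((¬r ∨ (¬(s ∧ ¬p) ∧ ¬(¬s ∧ p))) ∧ ¬q) ∨ (¬¬(r ∧ ((s ∧ ¬p) ∨ (¬s ∧ p))) ∧ q)   (De Morgan)
≡ ((¬r ∨ ((¬s ∨ ¬¬p) ∧ ¬(¬s ∧ p))) ∧ ¬q) ∨ (¬¬(r ∧ ((s ∧ ¬p) ∨ (¬s ∧ p))) ∧ q)   (De Morgan)
≡ ((¬r ∨ ((¬s ∨ p) ∧ ¬(¬s ∧ p))) ∧ ¬q) ∨ (¬¬(r ∧ ((s ∧ ¬p) ∨ (¬s ∧ p))) ∧ q)   (double negation)
≡ ((¬r ∨ ((¬s ∨ p) ∧ (¬¬s ∨ ¬p))) ∧ ¬q) ∨ (¬¬(r ∧ ((s ∧ ¬p) ∨ (¬s ∧ p))) ∧ q)   (De Morgan)
≡ ((¬r ∨ ((¬s ∨ p) ∧ (s ∨ ¬p))) ∧ ¬q) ∨ (¬¬(r ∧ ((s ∧ ¬p) ∨ (¬s ∧ p))) ∧ q)   (double negation)
≡ ((¬r ∨ ((¬s ∨ p) ∧ (s ∨ ¬p))) ∧ ¬q) ∨ (r ∧ ((s ∧ ¬p) ∨ (¬s ∧ p)) ∧ q)   (double negation)
≡ (¬r ∧ ¬q) ∨ (¬s ∧ s ∧ ¬q) ∨ (¬s ∧ ¬p ∧ ¬q) ∨ (p ∧ s ∧ ¬q) ∨ (p ∧ ¬p ∧ ¬q) ∨ (r ∧ s ∧ ¬p ∧ q) ∨ (r ∧ ¬s ∧ p ∧ q)   (distribute ∧ over ∨)
≡ (¬r ∧ ¬q) ∨ (¬s ∧ ¬p ∧ ¬q) ∨ (p ∧ s ∧ ¬q) ∨ (r ∧ s ∧ ¬p ∧ q) ∨ (r ∧ ¬s ∧ p ∧ q)   (simplify)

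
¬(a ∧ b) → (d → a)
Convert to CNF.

¬(a ∧ b) → (d → a)
= ¬¬(a ∧ b) ∨ (d → a)   [eliminate →]
= ¬¬(a ∧ b) ∨ ¬d ∨ a   [eliminate →]
= (a ∧ b) ∨ ¬d ∨ a   [double negation]
= (a ∨ ¬d ∨ a) ∧ (b ∨ ¬d ∨ a)   [distribute ∨ over ∧]
= a ∨ ¬d   [simplify]

a ∨ ¬d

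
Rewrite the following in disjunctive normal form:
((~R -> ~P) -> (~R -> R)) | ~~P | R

((~R -> ~P) -> (~R -> R)) | ~~P | R
⇔ ~(~R -> ~P) | (~R -> R) | ~~P | R   [eliminate ->]
⇔ ~(~~R | ~P) | (~R -> R) | ~~P | R   [eliminate ->]
⇔ ~(~~R | ~P) | ~~R | R | ~~P | R   [eliminate ->]
⇔ (~~~R & ~~P) | ~~R | R | ~~P | R   [De Morgan]
⇔ (~R & ~~P) | ~~R | R | ~~P | R   [double negation]
⇔ (~R & P) | ~~R | R | ~~P | R   [double negation]
⇔ (~R & P) | R | R | ~~P | R   [double negation]
⇔ (~R & P) | R | R | P | R   [double negation]
⇔ R | P   [simplify]

R | P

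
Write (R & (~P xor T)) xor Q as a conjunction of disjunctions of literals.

(R | Q) & (~P | T | Q) & (P | ~T | Q) & (~R | P | T | ~Q) & (~R | ~T | ~P | ~Q)

(R & (~P xor T)) xor Q
≡ ((R & (~P xor T)) | Q) & ~(R & (~P xor T) & Q)   — expand xor
≡ ((R & (~P | T) & ~(~P & T)) | Q) & ~(R & (~P xor T) & Q)   — expand xor
≡ ((R & (~P | T) & ~(~P & T)) | Q) & ~(R & (~P | T) & ~(~P & T) & Q)   — expand xor
≡ ((R & (~P | T) & (~~P | ~T)) | Q) & ~(R & (~P | T) & ~(~P & T) & Q)   — De Morgan
≡ ((R & (~P | T) & (P | ~T)) | Q) & ~(R & (~P | T) & ~(~P & T) & Q)   — double negation
≡ ((R & (~P | T) & (P | ~T)) | Q) & (~R | ~(~P | T) | ~~(~P & T) | ~Q)   — De Morgan
≡ ((R & (~P | T) & (P | ~T)) | Q) & (~R | (~~P & ~T) | ~~(~P & T) | ~Q)   — De Morgan
≡ ((R & (~P | T) & (P | ~T)) | Q) & (~R | (P & ~T) | ~~(~P & T) | ~Q)   — double negation
≡ ((R & (~P | T) & (P | ~T)) | Q) & (~R | (P & ~T) | (~P & T) | ~Q)   — double negation
≡ (R | Q) & (~P | T | Q) & (P | ~T | Q) & (~R | P | ~P | ~Q) & (~R | P | T | ~Q) & (~R | ~T | ~P | ~Q) & (~R | ~T | T | ~Q)   — distribute | over &
≡ (R | Q) & (~P | T | Q) & (P | ~T | Q) & (~R | P | T | ~Q) & (~R | ~T | ~P | ~Q)   — simplify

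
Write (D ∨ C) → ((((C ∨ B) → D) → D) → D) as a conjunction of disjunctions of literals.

(D ∨ C) → ((((C ∨ B) → D) → D) → D)
⇔ ¬(D ∨ C) ∨ ((((C ∨ B) → D) → D) → D)   [eliminate →]
⇔ ¬(D ∨ C) ∨ ¬(((C ∨ B) → D) → D) ∨ D   [eliminate →]
⇔ ¬(D ∨ C) ∨ ¬(¬((C ∨ B) → D) ∨ D) ∨ D   [eliminate →]
⇔ ¬(D ∨ C) ∨ ¬(¬(¬(C ∨ B) ∨ D) ∨ D) ∨ D   [eliminate →]
⇔ (¬D ∧ ¬C) ∨ ¬(¬(¬(C ∨ B) ∨ D) ∨ D) ∨ D   [De Morgan]
⇔ (¬D ∧ ¬C) ∨ (¬¬(¬(C ∨ B) ∨ D) ∧ ¬D) ∨ D   [De Morgan]
⇔ (¬D ∧ ¬C) ∨ ((¬(C ∨ B) ∨ D) ∧ ¬D) ∨ D   [double negation]
⇔ (¬D ∧ ¬C) ∨ (((¬C ∧ ¬B) ∨ D) ∧ ¬D) ∨ D   [De Morgan]
⇔ (¬D ∨ ¬C ∨ D ∨ D) ∧ (¬D ∨ ¬B ∨ D ∨ D) ∧ (¬D ∨ ¬D ∨ D) ∧ (¬C ∨ ¬C ∨ D ∨ D) ∧ (¬C ∨ ¬B ∨ D ∨ D) ∧ (¬C ∨ ¬D ∨ D)   [distribute ∨ over ∧]
⇔ ¬C ∨ D   [simplify]

¬C ∨ D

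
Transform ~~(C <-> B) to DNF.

(~C & ~B) | (B & C)

~~(C <-> B)
≡ ~~((C -> B) & (B -> C))   (eliminate <->)
≡ ~~((~C | B) & (B -> C))   (eliminate ->)
≡ ~~((~C | B) & (~B | C))   (eliminate ->)
≡ (~C | B) & (~B | C)   (double negation)
≡ (~C & ~B) | (~C & C) | (B & ~B) | (B & C)   (distribute & over |)
≡ (~C & ~B) | (B & C)   (simplify)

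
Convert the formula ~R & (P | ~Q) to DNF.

~R & (P | ~Q)
≡ (~R & P) | (~R & ~Q)

(~R & P) | (~R & ~Q)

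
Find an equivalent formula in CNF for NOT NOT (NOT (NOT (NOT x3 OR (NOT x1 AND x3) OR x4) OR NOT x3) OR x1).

NOT NOT (NOT (NOT (NOT x3 OR (NOT x1 AND x3) OR x4) OR NOT x3) OR x1)
≡ NOT (NOT (NOT x3 OR (NOT x1 AND x3) OR x4) OR NOT x3) OR x1
≡ (NOT NOT (NOT x3 OR (NOT x1 AND x3) OR x4) AND NOT NOT x3) OR x1
≡ ((NOT x3 OR (NOT x1 AND x3) OR x4) AND NOT NOT x3) OR x1
≡ ((NOT x3 OR (NOT x1 AND x3) OR x4) AND x3) OR x1
≡ (NOT x3 OR NOT x1 OR x4 OR x1) AND (NOT x3 OR x3 OR x4 OR x1) AND (x3 OR x1)
≡ x3 OR x1

x3 OR x1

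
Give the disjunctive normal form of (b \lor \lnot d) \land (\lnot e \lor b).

(b \lor \lnot d) \land (\lnot e \lor b)
⇔ (b \land \lnot e) \lor (b \land b) \lor (\lnot d \land \lnot e) \lor (\lnot d \land b)   [distribute \land over \lor]
⇔ b \lor (\lnot d \land \lnot e)   [simplify]

b \lor (\lnot d \land \lnot e)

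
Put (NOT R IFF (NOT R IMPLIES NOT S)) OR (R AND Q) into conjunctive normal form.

(NOT R IFF (NOT R IMPLIES NOT S)) OR (R AND Q)
= ((NOT R IMPLIES (NOT R IMPLIES NOT S)) AND ((NOT R IMPLIES NOT S) IMPLIES NOT R)) OR (R AND Q)   [eliminate IFF]
= ((NOT NOT R OR (NOT R IMPLIES NOT S)) AND ((NOT R IMPLIES NOT S) IMPLIES NOT R)) OR (R AND Q)   [eliminate IMPLIES]
= ((NOT NOT R OR NOT NOT R OR NOT S) AND ((NOT R IMPLIES NOT S) IMPLIES NOT R)) OR (R AND Q)   [eliminate IMPLIES]
= ((NOT NOT R OR NOT NOT R OR NOT S) AND (NOT (NOT R IMPLIES NOT S) OR NOT R)) OR (R AND Q)   [eliminate IMPLIES]
= ((NOT NOT R OR NOT NOT R OR NOT S) AND (NOT (NOT NOT R OR NOT S) OR NOT R)) OR (R AND Q)   [eliminate IMPLIES]
= ((R OR NOT NOT R OR NOT S) AND (NOT (NOT NOT R OR NOT S) OR NOT R)) OR (R AND Q)   [double negation]
= ((R OR R OR NOT S) AND (NOT (NOT NOT R OR NOT S) OR NOT R)) OR (R AND Q)   [double negation]
= ((R OR R OR NOT S) AND ((NOT NOT NOT R AND NOT NOT S) OR NOT R)) OR (R AND Q)   [De Morgan]
= ((R OR R OR NOT S) AND ((NOT R AND NOT NOT S) OR NOT R)) OR (R AND Q)   [double negation]
= ((R OR R OR NOT S) AND ((NOT R AND S) OR NOT R)) OR (R AND Q)   [double negation]
= (R OR R OR NOT S OR R) AND (R OR R OR NOT S OR Q) AND (NOT R OR NOT R OR R) AND (NOT R OR NOT R OR Q) AND (S OR NOT R OR R) AND (S OR NOT R OR Q)   [distribute OR over AND]
= (R OR NOT S) AND (NOT R OR Q)   [simplify]

(R OR NOT S) AND (NOT R OR Q)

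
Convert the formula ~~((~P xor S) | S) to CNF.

~~((~P xor S) | S)
≡ ~~(((~P | S) & ~(~P & S)) | S)   [expand xor]
≡ ((~P | S) & ~(~P & S)) | S   [double negation]
≡ ((~P | S) & (~~P | ~S)) | S   [De Morgan]
≡ ((~P | S) & (P | ~S)) | S   [double negation]
≡ (~P | S | S) & (P | ~S | S)   [distribute | over &]
≡ ~P | S   [simplify]

~P | S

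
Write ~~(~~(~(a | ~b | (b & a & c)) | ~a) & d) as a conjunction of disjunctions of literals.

~~(~~(~(a | ~b | (b & a & c)) | ~a) & d)
= ~~(~(a | ~b | (b & a & c)) | ~a) & d   [double negation]
= (~(a | ~b | (b & a & c)) | ~a) & d   [double negation]
= ((~a & ~~b & ~(b & a & c)) | ~a) & d   [De Morgan]
= ((~a & b & ~(b & a & c)) | ~a) & d   [double negation]
= ((~a & b & (~b | ~a | ~c)) | ~a) & d   [De Morgan]
= (~a | ~a) & (b | ~a) & (~b | ~a | ~c | ~a) & d   [distribute | over &]
= ~a & d   [simplify]

~a & d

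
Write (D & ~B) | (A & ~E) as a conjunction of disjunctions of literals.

(D & ~B) | (A & ~E)
= (D | A) & (D | ~E) & (~B | A) & (~B | ~E)   [distribute | over &]

(D | A) & (D | ~E) & (~B | A) & (~B | ~E)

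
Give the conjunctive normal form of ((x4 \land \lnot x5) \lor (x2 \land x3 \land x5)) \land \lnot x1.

((x4 \land \lnot x5) \lor (x2 \land x3 \land x5)) \land \lnot x1
≡ (x4 \lor x2) \land (x4 \lor x3) \land (x4 \lor x5) \land (\lnot x5 \lor x2) \land (\lnot x5 \lor x3) \land (\lnot x5 \lor x5) \land \lnot x1   (distribute \lor over \land)
≡ (x4 \lor x2) \land (x4 \lor x3) \land (x4 \lor x5) \land (\lnot x5 \lor x2) \land (\lnot x5 \lor x3) \land \lnot x1   (simplify)

(x4 \lor x2) \land (x4 \lor x3) \land (x4 \lor x5) \land (\lnot x5 \lor x2) \land (\lnot x5 \lor x3) \land \lnot x1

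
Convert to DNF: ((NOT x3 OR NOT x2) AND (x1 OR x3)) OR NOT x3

(NOT x2 AND x1) OR (NOT x2 AND x3) OR NOT x3

((NOT x3 OR NOT x2) AND (x1 OR x3)) OR NOT x3
≡ (NOT x3 AND x1) OR (NOT x3 AND x3) OR (NOT x2 AND x1) OR (NOT x2 AND x3) OR NOT x3   — distribute AND over OR
≡ (NOT x2 AND x1) OR (NOT x2 AND x3) OR NOT x3   — simplify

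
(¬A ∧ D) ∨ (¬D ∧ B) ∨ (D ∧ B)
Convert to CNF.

(¬A ∨ B) ∧ (D ∨ B)

(¬A ∧ D) ∨ (¬D ∧ B) ∨ (D ∧ B)
= (¬A ∨ ¬D ∨ D) ∧ (¬A ∨ ¬D ∨ B) ∧ (¬A ∨ B ∨ D) ∧ (¬A ∨ B ∨ B) ∧ (D ∨ ¬D ∨ D) ∧ (D ∨ ¬D ∨ B) ∧ (D ∨ B ∨ D) ∧ (D ∨ B ∨ B)   — distribute ∨ over ∧
= (¬A ∨ B) ∧ (D ∨ B)   — simplify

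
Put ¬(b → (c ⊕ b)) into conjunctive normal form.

¬(b → (c ⊕ b))
= ¬(¬b ∨ (c ⊕ b))   [eliminate →]
= ¬(¬b ∨ ((c ∨ b) ∧ ¬(c ∧ b)))   [expand ⊕]
= ¬¬b ∧ ¬((c ∨ b) ∧ ¬(c ∧ b))   [De Morgan]
= b ∧ ¬((c ∨ b) ∧ ¬(c ∧ b))   [double negation]
= b ∧ (¬(c ∨ b) ∨ ¬¬(c ∧ b))   [De Morgan]
= b ∧ ((¬c ∧ ¬b) ∨ ¬¬(c ∧ b))   [De Morgan]
= b ∧ ((¬c ∧ ¬b) ∨ (c ∧ b))   [double negation]
= b ∧ (¬c ∨ c) ∧ (¬c ∨ b) ∧ (¬b ∨ c) ∧ (¬b ∨ b)   [distribute ∨ over ∧]
= b ∧ (¬b ∨ c)   [simplify]

b ∧ (¬b ∨ c)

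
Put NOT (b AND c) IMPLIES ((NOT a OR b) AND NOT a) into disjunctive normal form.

NOT (b AND c) IMPLIES ((NOT a OR b) AND NOT a)
≡ NOT NOT (b AND c) OR ((NOT a OR b) AND NOT a)   (eliminate IMPLIES)
≡ (b AND c) OR ((NOT a OR b) AND NOT a)   (double negation)
≡ (b AND c) OR (NOT a AND NOT a) OR (b AND NOT a)   (distribute AND over OR)
≡ (b AND c) OR NOT a   (simplify)

(b AND c) OR NOT a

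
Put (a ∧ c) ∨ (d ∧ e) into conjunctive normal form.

(a ∨ d) ∧ (a ∨ e) ∧ (c ∨ d) ∧ (c ∨ e)

(a ∧ c) ∨ (d ∧ e)
⇔ (a ∨ d) ∧ (a ∨ e) ∧ (c ∨ d) ∧ (c ∨ e)   [distribute ∨ over ∧]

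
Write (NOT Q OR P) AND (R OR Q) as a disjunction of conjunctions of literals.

(NOT Q AND R) OR (P AND R) OR (P AND Q)

(NOT Q OR P) AND (R OR Q)
⇔ (NOT Q AND R) OR (NOT Q AND Q) OR (P AND R) OR (P AND Q)   (distribute AND over OR)
⇔ (NOT Q AND R) OR (P AND R) OR (P AND Q)   (simplify)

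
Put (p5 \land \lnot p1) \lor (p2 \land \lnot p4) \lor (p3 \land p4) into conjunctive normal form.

(p5 \lor p2 \lor p3) \land (p5 \lor p2 \lor p4) \land (p5 \lor \lnot p4 \lor p3) \land (\lnot p1 \lor p2 \lor p3) \land (\lnot p1 \lor p2 \lor p4) \land (\lnot p1 \lor \lnot p4 \lor p3)

(p5 \land \lnot p1) \lor (p2 \land \lnot p4) \lor (p3 \land p4)
≡ (p5 \lor p2 \lor p3) \land (p5 \lor p2 \lor p4) \land (p5 \lor \lnot p4 \lor p3) \land (p5 \lor \lnot p4 \lor p4) \land (\lnot p1 \lor p2 \lor p3) \land (\lnot p1 \lor p2 \lor p4) \land (\lnot p1 \lor \lnot p4 \lor p3) \land (\lnot p1 \lor \lnot p4 \lor p4)   [distribute \lor over \land]
≡ (p5 \lor p2 \lor p3) \land (p5 \lor p2 \lor p4) \land (p5 \lor \lnot p4 \lor p3) \land (\lnot p1 \lor p2 \lor p3) \land (\lnot p1 \lor p2 \lor p4) \land (\lnot p1 \lor \lnot p4 \lor p3)   [simplify]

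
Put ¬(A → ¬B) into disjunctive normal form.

¬(A → ¬B)
⇔ ¬(¬A ∨ ¬B)   — eliminate →
⇔ ¬¬A ∧ ¬¬B   — De Morgan
⇔ A ∧ ¬¬B   — double negation
⇔ A ∧ B   — double negation

A ∧ B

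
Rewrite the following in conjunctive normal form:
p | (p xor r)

p | r

p | (p xor r)
= p | ((p | r) & ~(p & r))   (expand xor)
= p | ((p | r) & (~p | ~r))   (De Morgan)
= (p | p | r) & (p | ~p | ~r)   (distribute | over &)
= p | r   (simplify)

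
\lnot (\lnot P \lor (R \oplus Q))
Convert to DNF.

(P \land \lnot R \land \lnot Q) \lor (P \land Q \land R)

\lnot (\lnot P \lor (R \oplus Q))
≡ \lnot (\lnot P \lor (R \land \lnot Q) \lor (\lnot R \land Q))
≡ \lnot \lnot P \land \lnot (R \land \lnot Q) \land \lnot (\lnot R \land Q)
≡ P \land \lnot (R \land \lnot Q) \land \lnot (\lnot R \land Q)
≡ P \land (\lnot R \lor \lnot \lnot Q) \land \lnot (\lnot R \land Q)
≡ P \land (\lnot R \lor Q) \land \lnot (\lnot R \land Q)
≡ P \land (\lnot R \lor Q) \land (\lnot \lnot R \lor \lnot Q)
≡ P \land (\lnot R \lor Q) \land (R \lor \lnot Q)
≡ (P \land \lnot R \land R) \lor (P \land \lnot R \land \lnot Q) \lor (P \land Q \land R) \lor (P \land Q \land \lnot Q)
≡ (P \land \lnot R \land \lnot Q) \lor (P \land Q \land R)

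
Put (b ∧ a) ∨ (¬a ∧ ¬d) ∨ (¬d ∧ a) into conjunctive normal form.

(b ∨ ¬d) ∧ (a ∨ ¬d)

(b ∧ a) ∨ (¬a ∧ ¬d) ∨ (¬d ∧ a)
≡ (b ∨ ¬a ∨ ¬d) ∧ (b ∨ ¬a ∨ a) ∧ (b ∨ ¬d ∨ ¬d) ∧ (b ∨ ¬d ∨ a) ∧ (a ∨ ¬a ∨ ¬d) ∧ (a ∨ ¬a ∨ a) ∧ (a ∨ ¬d ∨ ¬d) ∧ (a ∨ ¬d ∨ a)   (distribute ∨ over ∧)
≡ (b ∨ ¬d) ∧ (a ∨ ¬d)   (simplify)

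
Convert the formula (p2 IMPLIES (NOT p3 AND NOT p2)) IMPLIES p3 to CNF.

p2 OR p3

(p2 IMPLIES (NOT p3 AND NOT p2)) IMPLIES p3
≡ NOT (p2 IMPLIES (NOT p3 AND NOT p2)) OR p3   — eliminate IMPLIES
≡ NOT (NOT p2 OR (NOT p3 AND NOT p2)) OR p3   — eliminate IMPLIES
≡ (NOT NOT p2 AND NOT (NOT p3 AND NOT p2)) OR p3   — De Morgan
≡ (p2 AND NOT (NOT p3 AND NOT p2)) OR p3   — double negation
≡ (p2 AND (NOT NOT p3 OR NOT NOT p2)) OR p3   — De Morgan
≡ (p2 AND (p3 OR NOT NOT p2)) OR p3   — double negation
≡ (p2 AND (p3 OR p2)) OR p3   — double negation
≡ (p2 OR p3) AND (p3 OR p2 OR p3)   — distribute OR over AND
≡ p2 OR p3   — simplify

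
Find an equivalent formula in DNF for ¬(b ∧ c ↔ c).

c ∧ ¬b

¬(b ∧ c ↔ c)
⇔ ¬((b ∧ c → c) ∧ (c → b ∧ c))   (eliminate ↔)
⇔ ¬((¬(b ∧ c) ∨ c) ∧ (c → b ∧ c))   (eliminate →)
⇔ ¬((¬(b ∧ c) ∨ c) ∧ (¬c ∨ b ∧ c))   (eliminate →)
⇔ ¬(¬(b ∧ c) ∨ c) ∨ ¬(¬c ∨ b ∧ c)   (De Morgan)
⇔ ¬¬(b ∧ c) ∧ ¬c ∨ ¬(¬c ∨ b ∧ c)   (De Morgan)
⇔ b ∧ c ∧ ¬c ∨ ¬(¬c ∨ b ∧ c)   (double negation)
⇔ b ∧ c ∧ ¬c ∨ ¬¬c ∧ ¬(b ∧ c)   (De Morgan)
⇔ b ∧ c ∧ ¬c ∨ c ∧ ¬(b ∧ c)   (double negation)
⇔ b ∧ c ∧ ¬c ∨ c ∧ (¬b ∨ ¬c)   (De Morgan)
⇔ b ∧ c ∧ ¬c ∨ c ∧ ¬b ∨ c ∧ ¬c   (distribute ∧ over ∨)
⇔ c ∧ ¬b   (simplify)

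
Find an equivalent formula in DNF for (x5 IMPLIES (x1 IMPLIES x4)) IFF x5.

(x5 IMPLIES (x1 IMPLIES x4)) IFF x5
≡ ((x5 IMPLIES (x1 IMPLIES x4)) IMPLIES x5) AND (x5 IMPLIES (x5 IMPLIES (x1 IMPLIES x4)))   (eliminate IFF)
≡ (NOT (x5 IMPLIES (x1 IMPLIES x4)) OR x5) AND (x5 IMPLIES (x5 IMPLIES (x1 IMPLIES x4)))   (eliminate IMPLIES)
≡ (NOT (NOT x5 OR (x1 IMPLIES x4)) OR x5) AND (x5 IMPLIES (x5 IMPLIES (x1 IMPLIES x4)))   (eliminate IMPLIES)
≡ (NOT (NOT x5 OR NOT x1 OR x4) OR x5) AND (x5 IMPLIES (x5 IMPLIES (x1 IMPLIES x4)))   (eliminate IMPLIES)
≡ (NOT (NOT x5 OR NOT x1 OR x4) OR x5) AND (NOT x5 OR (x5 IMPLIES (x1 IMPLIES x4)))   (eliminate IMPLIES)
≡ (NOT (NOT x5 OR NOT x1 OR x4) OR x5) AND (NOT x5 OR NOT x5 OR (x1 IMPLIES x4))   (eliminate IMPLIES)
≡ (NOT (NOT x5 OR NOT x1 OR x4) OR x5) AND (NOT x5 OR NOT x5 OR NOT x1 OR x4)   (eliminate IMPLIES)
≡ ((NOT NOT x5 AND NOT NOT x1 AND NOT x4) OR x5) AND (NOT x5 OR NOT x5 OR NOT x1 OR x4)   (De Morgan)
≡ ((x5 AND NOT NOT x1 AND NOT x4) OR x5) AND (NOT x5 OR NOT x5 OR NOT x1 OR x4)   (double negation)
≡ ((x5 AND x1 AND NOT x4) OR x5) AND (NOT x5 OR NOT x5 OR NOT x1 OR x4)   (double negation)
≡ (x5 AND x1 AND NOT x4 AND NOT x5) OR (x5 AND x1 AND NOT x4 AND NOT x5) OR (x5 AND x1 AND NOT x4 AND NOT x1) OR (x5 AND x1 AND NOT x4 AND x4) OR (x5 AND NOT x5) OR (x5 AND NOT x5) OR (x5 AND NOT x1) OR (x5 AND x4)   (distribute AND over OR)
≡ (x5 AND NOT x1) OR (x5 AND x4)   (simplify)

(x5 AND NOT x1) OR (x5 AND x4)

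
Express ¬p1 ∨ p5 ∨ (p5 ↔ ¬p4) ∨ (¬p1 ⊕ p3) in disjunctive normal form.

¬p1 ∨ p5 ∨ (¬p5 ∧ p4) ∨ (p1 ∧ p3)

¬p1 ∨ p5 ∨ (p5 ↔ ¬p4) ∨ (¬p1 ⊕ p3)
= ¬p1 ∨ p5 ∨ ((p5 → ¬p4) ∧ (¬p4 → p5)) ∨ (¬p1 ⊕ p3)   [eliminate ↔]
= ¬p1 ∨ p5 ∨ ((¬p5 ∨ ¬p4) ∧ (¬p4 → p5)) ∨ (¬p1 ⊕ p3)   [eliminate →]
= ¬p1 ∨ p5 ∨ ((¬p5 ∨ ¬p4) ∧ (¬¬p4 ∨ p5)) ∨ (¬p1 ⊕ p3)   [eliminate →]
= ¬p1 ∨ p5 ∨ ((¬p5 ∨ ¬p4) ∧ (¬¬p4 ∨ p5)) ∨ (¬p1 ∧ ¬p3) ∨ (¬¬p1 ∧ p3)   [expand ⊕]
= ¬p1 ∨ p5 ∨ ((¬p5 ∨ ¬p4) ∧ (p4 ∨ p5)) ∨ (¬p1 ∧ ¬p3) ∨ (¬¬p1 ∧ p3)   [double negation]
= ¬p1 ∨ p5 ∨ ((¬p5 ∨ ¬p4) ∧ (p4 ∨ p5)) ∨ (¬p1 ∧ ¬p3) ∨ (p1 ∧ p3)   [double negation]
= ¬p1 ∨ p5 ∨ (¬p5 ∧ p4) ∨ (¬p5 ∧ p5) ∨ (¬p4 ∧ p4) ∨ (¬p4 ∧ p5) ∨ (¬p1 ∧ ¬p3) ∨ (p1 ∧ p3)   [distribute ∧ over ∨]
= ¬p1 ∨ p5 ∨ (¬p5 ∧ p4) ∨ (p1 ∧ p3)   [simplify]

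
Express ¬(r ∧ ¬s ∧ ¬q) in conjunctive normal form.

¬(r ∧ ¬s ∧ ¬q)
⇔ ¬r ∨ ¬¬s ∨ ¬¬q   — De Morgan
⇔ ¬r ∨ s ∨ ¬¬q   — double negation
⇔ ¬r ∨ s ∨ q   — double negation

¬r ∨ s ∨ q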